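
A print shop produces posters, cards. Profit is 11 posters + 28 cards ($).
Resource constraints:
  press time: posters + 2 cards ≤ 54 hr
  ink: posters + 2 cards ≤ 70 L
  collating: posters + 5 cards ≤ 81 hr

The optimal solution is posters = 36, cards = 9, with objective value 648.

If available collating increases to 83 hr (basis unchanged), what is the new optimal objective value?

Check each constraint at x*: press time 54/54 (tight); ink 54/70 (slack 16); collating 81/81 (tight).
By complementary slackness, y = 0 for the non-binding constraint.
From A_Bᵀ y = c: 1·y_press time + 1·y_collating = 11; 2·y_press time + 5·y_collating = 28.
This yields shadow prices y_press time = 9, y_collating = 2.
Δz = y_collating·Δb = 2 × (2) = 4, so new z* = 648 + 4 = 652.

652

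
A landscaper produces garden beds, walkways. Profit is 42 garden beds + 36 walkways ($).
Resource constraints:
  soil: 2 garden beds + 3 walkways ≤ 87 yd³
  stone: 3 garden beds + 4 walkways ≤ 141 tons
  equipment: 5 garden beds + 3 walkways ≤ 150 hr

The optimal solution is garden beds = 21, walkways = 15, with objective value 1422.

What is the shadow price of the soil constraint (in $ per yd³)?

6

At the optimum: soil uses 87 of 87 (binding); stone uses 123 of 141 (slack = 18); equipment uses 150 of 150 (binding).
Slack constraints have shadow price 0 (complementary slackness).
The binding rows give the dual system: 2·y_soil + 5·y_equipment = 42 and 3·y_soil + 3·y_equipment = 36.
Solving: y_soil = 6, y_equipment = 6.
Shadow price of soil = 6.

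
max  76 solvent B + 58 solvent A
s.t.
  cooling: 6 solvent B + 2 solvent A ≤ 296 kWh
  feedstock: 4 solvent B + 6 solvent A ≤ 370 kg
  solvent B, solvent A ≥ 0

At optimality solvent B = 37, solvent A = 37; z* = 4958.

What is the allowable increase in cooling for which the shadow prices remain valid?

Binding constraints: cooling, feedstock. The basis is B = [[6,2],[4,6]] with det 28.
Per unit increase in cooling, x* moves by d = (0.2143, -0.1429).
The basis stays optimal until solvent A reaches 0; allowable increase = 259 kWh.

259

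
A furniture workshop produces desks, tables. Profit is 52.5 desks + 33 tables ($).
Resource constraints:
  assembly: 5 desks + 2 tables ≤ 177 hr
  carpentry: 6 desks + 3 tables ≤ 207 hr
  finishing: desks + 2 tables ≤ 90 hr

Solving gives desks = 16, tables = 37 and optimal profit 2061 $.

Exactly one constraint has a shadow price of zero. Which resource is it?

assembly

assembly: 154/177 (slack 23)
carpentry: 207/207 (binding)
finishing: 90/90 (binding)
By complementary slackness, a constraint with positive slack has shadow price 0 → assembly.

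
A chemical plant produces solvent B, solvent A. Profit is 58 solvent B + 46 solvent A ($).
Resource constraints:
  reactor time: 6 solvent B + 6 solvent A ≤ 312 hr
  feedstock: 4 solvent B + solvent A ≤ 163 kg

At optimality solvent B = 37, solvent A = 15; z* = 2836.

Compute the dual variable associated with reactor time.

At the optimum: reactor time uses 312 of 312 (binding); feedstock uses 163 of 163 (binding).
From A_Bᵀ y = c: 6·y_reactor time + 4·y_feedstock = 58; 6·y_reactor time + 1·y_feedstock = 46.
→ y_reactor time = 7 and y_feedstock = 4.
Shadow price of reactor time = 7.

7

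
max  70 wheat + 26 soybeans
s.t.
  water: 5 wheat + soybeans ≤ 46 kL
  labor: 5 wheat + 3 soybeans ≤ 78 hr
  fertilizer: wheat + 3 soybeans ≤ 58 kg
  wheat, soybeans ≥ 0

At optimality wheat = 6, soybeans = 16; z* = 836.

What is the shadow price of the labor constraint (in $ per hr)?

6

Check each constraint at x*: water 46/46 (tight); labor 78/78 (tight); fertilizer 54/58 (slack 4).
By complementary slackness, y = 0 for the non-binding constraint.
From A_Bᵀ y = c: 5·y_water + 5·y_labor = 70; 1·y_water + 3·y_labor = 26.
This yields shadow prices y_water = 8, y_labor = 6.
Shadow price of labor = 6.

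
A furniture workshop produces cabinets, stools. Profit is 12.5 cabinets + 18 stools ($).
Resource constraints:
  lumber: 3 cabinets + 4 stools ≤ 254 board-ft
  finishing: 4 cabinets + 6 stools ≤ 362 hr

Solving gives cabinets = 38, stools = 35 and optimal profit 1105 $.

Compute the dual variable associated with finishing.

2

At the optimum: lumber uses 254 of 254 (binding); finishing uses 362 of 362 (binding).
The binding rows give the dual system: 3·y_lumber + 4·y_finishing = 12.5 and 4·y_lumber + 6·y_finishing = 18.
→ y_lumber = 1.5 and y_finishing = 2.
Shadow price of finishing = 2.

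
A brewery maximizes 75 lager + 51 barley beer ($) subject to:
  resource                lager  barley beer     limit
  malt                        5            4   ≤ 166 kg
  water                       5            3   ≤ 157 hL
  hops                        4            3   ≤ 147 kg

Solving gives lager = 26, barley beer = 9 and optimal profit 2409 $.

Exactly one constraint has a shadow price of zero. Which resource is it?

malt: 166/166 (binding)
water: 157/157 (binding)
hops: 131/147 (slack 16)
By complementary slackness, a constraint with positive slack has shadow price 0 → hops.

hops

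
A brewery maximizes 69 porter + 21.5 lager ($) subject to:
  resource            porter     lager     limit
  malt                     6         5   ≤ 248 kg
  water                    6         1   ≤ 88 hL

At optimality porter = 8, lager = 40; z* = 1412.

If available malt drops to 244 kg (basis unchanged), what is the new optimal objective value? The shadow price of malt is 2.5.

Δb = -4, so new z* = 1412 + (2.5)·(-4) = 1412 − 10 = 1402.

1402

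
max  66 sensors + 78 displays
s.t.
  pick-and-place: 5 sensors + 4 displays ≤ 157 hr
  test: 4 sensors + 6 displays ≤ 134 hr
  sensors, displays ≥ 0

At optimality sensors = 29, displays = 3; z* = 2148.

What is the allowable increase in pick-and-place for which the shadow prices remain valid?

10.5

Binding constraints: pick-and-place, test. The basis is B = [[5,4],[4,6]] with det 14.
Per unit increase in pick-and-place, x* moves by d = (0.4286, -0.2857).
The basis stays optimal until displays reaches 0; allowable increase = 10.5 hr.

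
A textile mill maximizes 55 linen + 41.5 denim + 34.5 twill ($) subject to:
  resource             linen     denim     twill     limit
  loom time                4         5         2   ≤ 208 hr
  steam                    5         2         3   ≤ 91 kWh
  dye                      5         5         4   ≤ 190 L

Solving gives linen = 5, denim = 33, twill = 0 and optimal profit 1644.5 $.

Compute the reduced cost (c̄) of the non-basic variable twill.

-5

Binding: steam and dye. Non-binding: loom time (23 unused).
By complementary slackness, y = 0 for the non-binding constraint.
Dual feasibility on the basic columns requires 5·y_steam + 5·y_dye = 55, 2·y_steam + 5·y_dye = 41.5.
Solving: y_steam = 4.5, y_dye = 6.5.
Reduced cost of twill: c₃ − yᵀa₃ = 34.5 − (4.5·3 + 6.5·4) = 34.5 − 39.5 = -5.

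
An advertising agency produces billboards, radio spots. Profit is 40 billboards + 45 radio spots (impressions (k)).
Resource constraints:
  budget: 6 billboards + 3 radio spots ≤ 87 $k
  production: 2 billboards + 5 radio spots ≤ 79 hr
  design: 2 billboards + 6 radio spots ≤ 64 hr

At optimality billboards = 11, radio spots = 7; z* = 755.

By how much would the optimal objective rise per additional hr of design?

5

Check each constraint at x*: budget 87/87 (tight); production 57/79 (slack 22); design 64/64 (tight).
Slack constraints have shadow price 0 (complementary slackness).
Dual feasibility on the basic columns requires 6·y_budget + 2·y_design = 40, 3·y_budget + 6·y_design = 45.
This yields shadow prices y_budget = 5, y_design = 5.
Shadow price of design = 5.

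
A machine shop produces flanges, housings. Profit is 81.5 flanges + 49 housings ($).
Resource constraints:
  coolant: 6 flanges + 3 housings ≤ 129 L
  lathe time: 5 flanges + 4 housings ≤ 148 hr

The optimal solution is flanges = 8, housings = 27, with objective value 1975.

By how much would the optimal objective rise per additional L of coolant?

9

Both coolant and lathe time are binding at x*.
From A_Bᵀ y = c: 6·y_coolant + 5·y_lathe time = 81.5; 3·y_coolant + 4·y_lathe time = 49.
This yields shadow prices y_coolant = 9, y_lathe time = 5.5.
Shadow price of coolant = 9.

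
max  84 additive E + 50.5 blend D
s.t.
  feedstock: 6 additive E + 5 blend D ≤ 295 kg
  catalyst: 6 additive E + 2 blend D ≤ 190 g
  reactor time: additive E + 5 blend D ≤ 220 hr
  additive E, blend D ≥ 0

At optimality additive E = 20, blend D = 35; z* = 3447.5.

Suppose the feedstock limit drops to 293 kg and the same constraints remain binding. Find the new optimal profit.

Binding: feedstock and catalyst. Non-binding: reactor time (25 unused).
Since reactor time is not tight, its dual is 0.
The binding rows give the dual system: 6·y_feedstock + 6·y_catalyst = 84 and 5·y_feedstock + 2·y_catalyst = 50.5.
This yields shadow prices y_feedstock = 7.5, y_catalyst = 6.5.
Δz = y_feedstock·Δb = 7.5 × (-2) = -15, so new z* = 3447.5 − 15 = 3432.5.

3432.5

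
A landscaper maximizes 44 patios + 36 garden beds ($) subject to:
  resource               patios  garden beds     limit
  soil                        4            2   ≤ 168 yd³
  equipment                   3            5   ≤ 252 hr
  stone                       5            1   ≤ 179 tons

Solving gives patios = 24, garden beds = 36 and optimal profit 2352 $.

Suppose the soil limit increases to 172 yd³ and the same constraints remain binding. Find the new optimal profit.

Check each constraint at x*: soil 168/168 (tight); equipment 252/252 (tight); stone 156/179 (slack 23).
Slack constraints have shadow price 0 (complementary slackness).
The binding rows give the dual system: 4·y_soil + 3·y_equipment = 44 and 2·y_soil + 5·y_equipment = 36.
This yields shadow prices y_soil = 8, y_equipment = 4.
Δz = y_soil·Δb = 8 × (4) = 32, so new z* = 2352 + 32 = 2384.

2384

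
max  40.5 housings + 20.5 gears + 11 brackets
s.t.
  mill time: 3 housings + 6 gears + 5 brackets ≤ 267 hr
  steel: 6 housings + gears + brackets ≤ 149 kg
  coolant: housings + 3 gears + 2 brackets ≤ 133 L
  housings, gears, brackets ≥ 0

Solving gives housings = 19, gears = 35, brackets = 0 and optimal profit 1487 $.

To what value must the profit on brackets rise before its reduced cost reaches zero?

At the optimum: mill time uses 267 of 267 (binding); steel uses 149 of 149 (binding); coolant uses 124 of 133 (slack = 9).
By complementary slackness, y = 0 for the non-binding constraint.
Dual feasibility on the basic columns requires 3·y_mill time + 6·y_steel = 40.5, 6·y_mill time + 1·y_steel = 20.5.
→ y_mill time = 2.5 and y_steel = 5.5.
brackets enters the basis when its profit ≥ yᵀa₃ = 2.5·5 + 5.5·1 = 18.

18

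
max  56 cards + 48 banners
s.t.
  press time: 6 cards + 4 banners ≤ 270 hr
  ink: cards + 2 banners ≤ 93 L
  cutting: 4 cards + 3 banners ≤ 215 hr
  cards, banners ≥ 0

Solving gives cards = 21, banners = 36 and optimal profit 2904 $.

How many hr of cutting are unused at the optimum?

23

cutting used = 4·21 + 3·36 = 192; slack = 215 − 192 = 23.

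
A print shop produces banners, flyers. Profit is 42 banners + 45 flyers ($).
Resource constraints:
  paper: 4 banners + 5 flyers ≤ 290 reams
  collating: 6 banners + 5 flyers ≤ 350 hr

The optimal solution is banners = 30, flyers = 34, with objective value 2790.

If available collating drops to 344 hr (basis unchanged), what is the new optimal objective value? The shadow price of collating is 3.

2772

Δb = -6, so new z* = 2790 + (3)·(-6) = 2790 − 18 = 2772.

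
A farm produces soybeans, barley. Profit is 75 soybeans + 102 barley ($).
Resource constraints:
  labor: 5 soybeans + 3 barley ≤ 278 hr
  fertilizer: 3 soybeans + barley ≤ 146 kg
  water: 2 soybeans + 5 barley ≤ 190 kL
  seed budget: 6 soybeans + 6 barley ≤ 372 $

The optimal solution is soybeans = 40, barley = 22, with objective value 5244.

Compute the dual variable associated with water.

9

Binding: water and seed budget. Non-binding: labor (12 unused), fertilizer (4 unused).
Since labor, fertilizer are not tight, their duals are 0.
Dual feasibility on the basic columns requires 2·y_water + 6·y_seed budget = 75, 5·y_water + 6·y_seed budget = 102.
→ y_water = 9 and y_seed budget = 9.5.
Shadow price of water = 9.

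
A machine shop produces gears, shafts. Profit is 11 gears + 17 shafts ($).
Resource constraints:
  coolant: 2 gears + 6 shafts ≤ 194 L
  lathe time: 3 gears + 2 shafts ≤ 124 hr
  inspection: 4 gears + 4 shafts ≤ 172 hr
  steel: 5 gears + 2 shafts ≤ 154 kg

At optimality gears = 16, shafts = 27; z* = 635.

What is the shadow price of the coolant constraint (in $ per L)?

Check each constraint at x*: coolant 194/194 (tight); lathe time 102/124 (slack 22); inspection 172/172 (tight); steel 134/154 (slack 20).
Since lathe time, steel are not tight, their duals are 0.
Dual feasibility on the basic columns requires 2·y_coolant + 4·y_inspection = 11, 6·y_coolant + 4·y_inspection = 17.
→ y_coolant = 1.5 and y_inspection = 2.
Shadow price of coolant = 1.5.

1.5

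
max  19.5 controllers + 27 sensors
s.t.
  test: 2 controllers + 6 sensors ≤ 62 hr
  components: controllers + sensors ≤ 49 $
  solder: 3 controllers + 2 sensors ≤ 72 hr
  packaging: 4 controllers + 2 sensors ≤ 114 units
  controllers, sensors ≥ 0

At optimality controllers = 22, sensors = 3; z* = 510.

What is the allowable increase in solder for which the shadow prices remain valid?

Binding constraints: test, solder. The basis is B = [[2,6],[3,2]] with det -14.
Per unit increase in solder, x* moves by d = (0.4286, -0.1429).
The basis stays optimal until packaging becomes binding; allowable increase = 14 hr.

14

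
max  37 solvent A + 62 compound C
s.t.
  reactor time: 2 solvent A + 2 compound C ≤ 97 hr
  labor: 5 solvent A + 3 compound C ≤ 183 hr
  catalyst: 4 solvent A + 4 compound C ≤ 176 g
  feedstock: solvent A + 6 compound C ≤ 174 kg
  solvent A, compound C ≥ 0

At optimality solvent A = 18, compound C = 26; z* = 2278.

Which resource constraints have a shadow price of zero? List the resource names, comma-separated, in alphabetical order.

reactor time: 88/97 (slack 9)
labor: 168/183 (slack 15)
catalyst: 176/176 (binding)
feedstock: 174/174 (binding)
By complementary slackness, a constraint with positive slack has shadow price 0 → labor, reactor time.

labor, reactor time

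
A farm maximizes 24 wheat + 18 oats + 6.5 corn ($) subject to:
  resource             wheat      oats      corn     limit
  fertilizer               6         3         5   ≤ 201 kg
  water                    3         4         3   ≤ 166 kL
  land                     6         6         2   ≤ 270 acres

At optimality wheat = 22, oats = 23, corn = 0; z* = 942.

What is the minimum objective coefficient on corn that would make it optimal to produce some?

14

At the optimum: fertilizer uses 201 of 201 (binding); water uses 158 of 166 (slack = 8); land uses 270 of 270 (binding).
By complementary slackness, y = 0 for the non-binding constraint.
The binding rows give the dual system: 6·y_fertilizer + 6·y_land = 24 and 3·y_fertilizer + 6·y_land = 18.
Solving: y_fertilizer = 2, y_land = 2.
corn enters the basis when its profit ≥ yᵀa₃ = 2·5 + 2·2 = 14.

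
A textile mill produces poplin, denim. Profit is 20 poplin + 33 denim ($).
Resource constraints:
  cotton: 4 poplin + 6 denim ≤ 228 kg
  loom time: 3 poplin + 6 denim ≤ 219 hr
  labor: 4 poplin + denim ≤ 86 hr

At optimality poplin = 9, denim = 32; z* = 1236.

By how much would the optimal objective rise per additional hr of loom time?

Check each constraint at x*: cotton 228/228 (tight); loom time 219/219 (tight); labor 68/86 (slack 18).
By complementary slackness, y = 0 for the non-binding constraint.
Dual feasibility on the basic columns requires 4·y_cotton + 3·y_loom time = 20, 6·y_cotton + 6·y_loom time = 33.
This yields shadow prices y_cotton = 3.5, y_loom time = 2.
Shadow price of loom time = 2.

2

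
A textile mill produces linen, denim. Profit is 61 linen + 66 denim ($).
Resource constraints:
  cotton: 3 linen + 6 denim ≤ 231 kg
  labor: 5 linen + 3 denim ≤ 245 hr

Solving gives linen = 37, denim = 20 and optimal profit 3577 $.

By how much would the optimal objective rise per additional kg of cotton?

Both cotton and labor are binding at x*.
The binding rows give the dual system: 3·y_cotton + 5·y_labor = 61 and 6·y_cotton + 3·y_labor = 66.
This yields shadow prices y_cotton = 7, y_labor = 8.
Shadow price of cotton = 7.

7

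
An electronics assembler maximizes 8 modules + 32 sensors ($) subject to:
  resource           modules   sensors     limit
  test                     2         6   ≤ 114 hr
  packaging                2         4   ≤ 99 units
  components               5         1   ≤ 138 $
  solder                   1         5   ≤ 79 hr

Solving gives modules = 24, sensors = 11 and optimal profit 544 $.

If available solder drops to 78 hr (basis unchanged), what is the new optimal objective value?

At the optimum: test uses 114 of 114 (binding); packaging uses 92 of 99 (slack = 7); components uses 131 of 138 (slack = 7); solder uses 79 of 79 (binding).
Slack constraints have shadow price 0 (complementary slackness).
Dual feasibility on the basic columns requires 2·y_test + 1·y_solder = 8, 6·y_test + 5·y_solder = 32.
Solving: y_test = 2, y_solder = 4.
Δz = y_solder·Δb = 4 × (-1) = -4, so new z* = 544 − 4 = 540.

540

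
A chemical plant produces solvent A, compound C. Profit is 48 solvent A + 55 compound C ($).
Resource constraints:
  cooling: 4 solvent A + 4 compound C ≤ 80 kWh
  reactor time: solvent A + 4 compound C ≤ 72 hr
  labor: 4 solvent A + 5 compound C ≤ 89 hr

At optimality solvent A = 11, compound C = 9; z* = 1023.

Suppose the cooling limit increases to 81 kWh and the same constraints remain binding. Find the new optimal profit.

Binding: cooling and labor. Non-binding: reactor time (25 unused).
Since reactor time is not tight, its dual is 0.
From A_Bᵀ y = c: 4·y_cooling + 4·y_labor = 48; 4·y_cooling + 5·y_labor = 55.
→ y_cooling = 5 and y_labor = 7.
Δz = y_cooling·Δb = 5 × (1) = 5, so new z* = 1023 + 5 = 1028.

1028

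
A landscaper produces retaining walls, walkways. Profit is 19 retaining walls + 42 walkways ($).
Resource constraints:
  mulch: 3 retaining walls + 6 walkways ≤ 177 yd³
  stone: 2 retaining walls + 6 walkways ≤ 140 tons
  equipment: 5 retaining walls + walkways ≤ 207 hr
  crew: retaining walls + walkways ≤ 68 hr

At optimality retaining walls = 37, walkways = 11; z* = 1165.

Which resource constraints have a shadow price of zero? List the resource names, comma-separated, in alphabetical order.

mulch: 177/177 (binding)
stone: 140/140 (binding)
equipment: 196/207 (slack 11)
crew: 48/68 (slack 20)
By complementary slackness, a constraint with positive slack has shadow price 0 → crew, equipment.

crew, equipment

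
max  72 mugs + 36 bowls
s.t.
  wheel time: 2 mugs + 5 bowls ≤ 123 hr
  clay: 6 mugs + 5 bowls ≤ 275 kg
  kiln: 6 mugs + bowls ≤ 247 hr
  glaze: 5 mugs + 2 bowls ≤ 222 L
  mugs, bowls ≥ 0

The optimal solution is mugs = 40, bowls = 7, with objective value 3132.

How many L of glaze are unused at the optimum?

8

glaze used = 5·40 + 2·7 = 214; slack = 222 − 214 = 8.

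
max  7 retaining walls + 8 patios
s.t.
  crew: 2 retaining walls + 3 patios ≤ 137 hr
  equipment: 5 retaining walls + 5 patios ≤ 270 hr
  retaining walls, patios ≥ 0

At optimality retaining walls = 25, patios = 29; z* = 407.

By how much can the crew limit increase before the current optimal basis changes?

25

Binding constraints: crew, equipment. The basis is B = [[2,3],[5,5]] with det -5.
Per unit increase in crew, x* moves by d = (-1, 1).
The basis stays optimal until retaining walls reaches 0; allowable increase = 25 hr.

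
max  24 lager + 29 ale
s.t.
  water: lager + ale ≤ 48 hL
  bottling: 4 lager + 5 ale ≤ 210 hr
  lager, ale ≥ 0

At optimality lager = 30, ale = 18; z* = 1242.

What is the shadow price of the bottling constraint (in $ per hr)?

Both water and bottling are binding at x*.
Dual feasibility on the basic columns requires 1·y_water + 4·y_bottling = 24, 1·y_water + 5·y_bottling = 29.
Solving: y_water = 4, y_bottling = 5.
Shadow price of bottling = 5.

5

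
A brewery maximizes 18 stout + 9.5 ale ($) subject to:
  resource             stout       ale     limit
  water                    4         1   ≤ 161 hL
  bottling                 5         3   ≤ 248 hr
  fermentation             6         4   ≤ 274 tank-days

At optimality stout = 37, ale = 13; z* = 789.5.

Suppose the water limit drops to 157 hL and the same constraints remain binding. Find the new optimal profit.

783.5

Check each constraint at x*: water 161/161 (tight); bottling 224/248 (slack 24); fermentation 274/274 (tight).
Since bottling is not tight, its dual is 0.
The binding rows give the dual system: 4·y_water + 6·y_fermentation = 18 and 1·y_water + 4·y_fermentation = 9.5.
This yields shadow prices y_water = 1.5, y_fermentation = 2.
Δz = y_water·Δb = 1.5 × (-4) = -6, so new z* = 789.5 − 6 = 783.5.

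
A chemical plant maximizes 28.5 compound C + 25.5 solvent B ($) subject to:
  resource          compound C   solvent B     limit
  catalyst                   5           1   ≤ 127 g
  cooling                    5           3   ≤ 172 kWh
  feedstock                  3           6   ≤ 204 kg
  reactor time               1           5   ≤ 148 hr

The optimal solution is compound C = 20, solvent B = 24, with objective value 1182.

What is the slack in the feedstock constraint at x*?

0

feedstock used = 3·20 + 6·24 = 204; slack = 204 − 204 = 0.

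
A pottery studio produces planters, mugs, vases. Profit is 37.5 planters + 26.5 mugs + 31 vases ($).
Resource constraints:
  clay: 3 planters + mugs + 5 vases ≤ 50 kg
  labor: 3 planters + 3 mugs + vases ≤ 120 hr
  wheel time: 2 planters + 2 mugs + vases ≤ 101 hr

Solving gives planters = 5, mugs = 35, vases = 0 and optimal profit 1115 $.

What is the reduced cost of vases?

At the optimum: clay uses 50 of 50 (binding); labor uses 120 of 120 (binding); wheel time uses 80 of 101 (slack = 21).
By complementary slackness, y = 0 for the non-binding constraint.
From A_Bᵀ y = c: 3·y_clay + 3·y_labor = 37.5; 1·y_clay + 3·y_labor = 26.5.
This yields shadow prices y_clay = 5.5, y_labor = 7.
Reduced cost of vases: c₃ − yᵀa₃ = 31 − (5.5·5 + 7·1) = 31 − 34.5 = -3.5.

-3.5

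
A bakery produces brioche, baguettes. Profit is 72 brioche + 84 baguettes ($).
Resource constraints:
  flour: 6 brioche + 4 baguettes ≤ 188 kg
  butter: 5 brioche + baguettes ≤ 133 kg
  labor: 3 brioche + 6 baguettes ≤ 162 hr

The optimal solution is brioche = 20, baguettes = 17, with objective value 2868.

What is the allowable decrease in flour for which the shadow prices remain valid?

80

Binding constraints: flour, labor. The basis is B = [[6,4],[3,6]] with det 24.
Per unit decrease in flour, x* moves by d = (-0.25, 0.125).
The basis stays optimal until brioche reaches 0; allowable decrease = 80 kg.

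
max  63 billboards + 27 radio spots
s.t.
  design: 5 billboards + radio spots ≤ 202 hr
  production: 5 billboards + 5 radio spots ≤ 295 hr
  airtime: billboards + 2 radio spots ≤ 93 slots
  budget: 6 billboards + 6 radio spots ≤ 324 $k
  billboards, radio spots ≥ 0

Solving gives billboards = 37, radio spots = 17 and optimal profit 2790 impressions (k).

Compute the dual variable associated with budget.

At the optimum: design uses 202 of 202 (binding); production uses 270 of 295 (slack = 25); airtime uses 71 of 93 (slack = 22); budget uses 324 of 324 (binding).
Since production, airtime are not tight, their duals are 0.
From A_Bᵀ y = c: 5·y_design + 6·y_budget = 63; 1·y_design + 6·y_budget = 27.
→ y_design = 9 and y_budget = 3.
Shadow price of budget = 3.

3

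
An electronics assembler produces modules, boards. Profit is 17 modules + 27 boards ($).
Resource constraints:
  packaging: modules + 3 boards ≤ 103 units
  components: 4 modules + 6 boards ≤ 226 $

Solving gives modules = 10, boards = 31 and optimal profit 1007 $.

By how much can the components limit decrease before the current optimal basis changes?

Binding constraints: packaging, components. The basis is B = [[1,3],[4,6]] with det -6.
Per unit decrease in components, x* moves by d = (-0.5, 0.1667).
The basis stays optimal until modules reaches 0; allowable decrease = 20 $.

20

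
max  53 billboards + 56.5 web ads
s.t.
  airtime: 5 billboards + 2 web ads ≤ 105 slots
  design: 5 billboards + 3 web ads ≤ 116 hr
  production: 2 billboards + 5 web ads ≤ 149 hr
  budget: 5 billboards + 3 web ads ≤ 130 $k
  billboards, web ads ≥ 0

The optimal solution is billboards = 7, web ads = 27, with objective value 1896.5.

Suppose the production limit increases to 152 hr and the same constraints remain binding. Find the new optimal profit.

Binding: design and production. Non-binding: airtime (16 unused), budget (14 unused).
Since airtime, budget are not tight, their duals are 0.
The binding rows give the dual system: 5·y_design + 2·y_production = 53 and 3·y_design + 5·y_production = 56.5.
This yields shadow prices y_design = 8, y_production = 6.5.
Δz = y_production·Δb = 6.5 × (3) = 19.5, so new z* = 1896.5 + 19.5 = 1916.

1916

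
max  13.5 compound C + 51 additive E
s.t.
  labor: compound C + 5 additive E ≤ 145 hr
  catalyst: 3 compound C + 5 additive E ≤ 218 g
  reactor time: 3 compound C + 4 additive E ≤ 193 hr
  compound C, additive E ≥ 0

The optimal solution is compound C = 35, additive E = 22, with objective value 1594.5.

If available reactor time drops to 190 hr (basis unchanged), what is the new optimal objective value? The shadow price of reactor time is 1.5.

1590

Δb = -3, so new z* = 1594.5 + (1.5)·(-3) = 1594.5 − 4.5 = 1590.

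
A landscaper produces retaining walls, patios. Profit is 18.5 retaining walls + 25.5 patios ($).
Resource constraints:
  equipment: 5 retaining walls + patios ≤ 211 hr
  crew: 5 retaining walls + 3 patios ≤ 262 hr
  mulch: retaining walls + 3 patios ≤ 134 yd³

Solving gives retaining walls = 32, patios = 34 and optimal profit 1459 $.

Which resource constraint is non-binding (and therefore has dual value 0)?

equipment: 194/211 (slack 17)
crew: 262/262 (binding)
mulch: 134/134 (binding)
By complementary slackness, a constraint with positive slack has shadow price 0 → equipment.

equipment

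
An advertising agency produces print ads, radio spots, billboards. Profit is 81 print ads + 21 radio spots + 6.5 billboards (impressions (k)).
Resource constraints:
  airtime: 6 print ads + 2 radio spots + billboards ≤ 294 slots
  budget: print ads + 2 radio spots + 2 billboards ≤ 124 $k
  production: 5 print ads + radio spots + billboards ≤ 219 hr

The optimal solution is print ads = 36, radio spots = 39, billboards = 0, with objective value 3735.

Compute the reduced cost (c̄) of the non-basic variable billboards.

-8.5

Check each constraint at x*: airtime 294/294 (tight); budget 114/124 (slack 10); production 219/219 (tight).
Since budget is not tight, its dual is 0.
The binding rows give the dual system: 6·y_airtime + 5·y_production = 81 and 2·y_airtime + 1·y_production = 21.
Solving: y_airtime = 6, y_production = 9.
Reduced cost of billboards: c₃ − yᵀa₃ = 6.5 − (6·1 + 9·1) = 6.5 − 15 = -8.5.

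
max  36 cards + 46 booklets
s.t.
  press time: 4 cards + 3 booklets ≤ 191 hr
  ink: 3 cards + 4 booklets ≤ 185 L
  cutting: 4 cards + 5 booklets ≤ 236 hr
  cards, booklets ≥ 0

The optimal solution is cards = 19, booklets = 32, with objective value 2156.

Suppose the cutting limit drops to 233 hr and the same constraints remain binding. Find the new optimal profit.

Check each constraint at x*: press time 172/191 (slack 19); ink 185/185 (tight); cutting 236/236 (tight).
Slack constraints have shadow price 0 (complementary slackness).
The binding rows give the dual system: 3·y_ink + 4·y_cutting = 36 and 4·y_ink + 5·y_cutting = 46.
→ y_ink = 4 and y_cutting = 6.
Δz = y_cutting·Δb = 6 × (-3) = -18, so new z* = 2156 − 18 = 2138.

2138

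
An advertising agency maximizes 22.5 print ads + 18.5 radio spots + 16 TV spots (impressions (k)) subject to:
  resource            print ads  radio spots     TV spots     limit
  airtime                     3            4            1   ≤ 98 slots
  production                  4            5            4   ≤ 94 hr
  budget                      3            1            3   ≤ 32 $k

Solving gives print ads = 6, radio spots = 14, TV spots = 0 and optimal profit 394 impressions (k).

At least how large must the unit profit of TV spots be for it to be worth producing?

Binding: production and budget. Non-binding: airtime (24 unused).
Slack constraints have shadow price 0 (complementary slackness).
From A_Bᵀ y = c: 4·y_production + 3·y_budget = 22.5; 5·y_production + 1·y_budget = 18.5.
Solving: y_production = 3, y_budget = 3.5.
TV spots enters the basis when its profit ≥ yᵀa₃ = 3·4 + 3.5·3 = 22.5.

22.5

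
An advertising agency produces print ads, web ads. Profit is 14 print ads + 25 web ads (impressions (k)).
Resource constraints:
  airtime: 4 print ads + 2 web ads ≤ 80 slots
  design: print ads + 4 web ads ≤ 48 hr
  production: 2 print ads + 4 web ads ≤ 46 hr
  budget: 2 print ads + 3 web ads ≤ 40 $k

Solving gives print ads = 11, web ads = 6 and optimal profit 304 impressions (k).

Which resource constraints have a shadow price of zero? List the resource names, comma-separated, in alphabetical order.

airtime: 56/80 (slack 24)
design: 35/48 (slack 13)
production: 46/46 (binding)
budget: 40/40 (binding)
By complementary slackness, a constraint with positive slack has shadow price 0 → airtime, design.

airtime, design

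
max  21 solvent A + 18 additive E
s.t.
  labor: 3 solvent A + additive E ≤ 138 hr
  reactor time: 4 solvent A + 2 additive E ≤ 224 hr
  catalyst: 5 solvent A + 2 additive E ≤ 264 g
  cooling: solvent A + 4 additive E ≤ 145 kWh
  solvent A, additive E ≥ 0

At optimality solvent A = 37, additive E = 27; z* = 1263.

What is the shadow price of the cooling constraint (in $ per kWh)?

3

At the optimum: labor uses 138 of 138 (binding); reactor time uses 202 of 224 (slack = 22); catalyst uses 239 of 264 (slack = 25); cooling uses 145 of 145 (binding).
By complementary slackness, y = 0 for the non-binding constraints.
Dual feasibility on the basic columns requires 3·y_labor + 1·y_cooling = 21, 1·y_labor + 4·y_cooling = 18.
This yields shadow prices y_labor = 6, y_cooling = 3.
Shadow price of cooling = 3.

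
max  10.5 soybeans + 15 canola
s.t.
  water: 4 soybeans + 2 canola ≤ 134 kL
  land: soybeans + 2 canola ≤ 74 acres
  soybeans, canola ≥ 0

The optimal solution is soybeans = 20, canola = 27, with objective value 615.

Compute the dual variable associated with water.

Both water and land are binding at x*.
From A_Bᵀ y = c: 4·y_water + 1·y_land = 10.5; 2·y_water + 2·y_land = 15.
This yields shadow prices y_water = 1, y_land = 6.5.
Shadow price of water = 1.

1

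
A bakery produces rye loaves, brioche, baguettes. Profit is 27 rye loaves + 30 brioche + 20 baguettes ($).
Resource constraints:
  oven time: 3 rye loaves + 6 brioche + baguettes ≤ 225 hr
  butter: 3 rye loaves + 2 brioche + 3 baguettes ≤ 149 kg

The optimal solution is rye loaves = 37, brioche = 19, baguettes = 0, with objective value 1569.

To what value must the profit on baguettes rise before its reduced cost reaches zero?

21

Check each constraint at x*: oven time 225/225 (tight); butter 149/149 (tight).
The binding rows give the dual system: 3·y_oven time + 3·y_butter = 27 and 6·y_oven time + 2·y_butter = 30.
Solving: y_oven time = 3, y_butter = 6.
baguettes enters the basis when its profit ≥ yᵀa₃ = 3·1 + 6·3 = 21.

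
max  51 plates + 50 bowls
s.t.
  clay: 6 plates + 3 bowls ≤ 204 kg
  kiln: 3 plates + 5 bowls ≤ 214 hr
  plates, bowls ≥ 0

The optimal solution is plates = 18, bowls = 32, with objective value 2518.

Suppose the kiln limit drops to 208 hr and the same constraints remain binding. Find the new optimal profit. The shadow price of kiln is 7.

Δb = -6, so new z* = 2518 + (7)·(-6) = 2518 − 42 = 2476.

2476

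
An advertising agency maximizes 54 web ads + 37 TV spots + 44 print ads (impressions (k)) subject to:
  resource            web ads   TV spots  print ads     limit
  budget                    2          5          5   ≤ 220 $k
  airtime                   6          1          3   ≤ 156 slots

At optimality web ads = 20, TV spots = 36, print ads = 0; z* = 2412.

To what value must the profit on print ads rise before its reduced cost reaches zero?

Both budget and airtime are binding at x*.
Dual feasibility on the basic columns requires 2·y_budget + 6·y_airtime = 54, 5·y_budget + 1·y_airtime = 37.
Solving: y_budget = 6, y_airtime = 7.
print ads enters the basis when its profit ≥ yᵀa₃ = 6·5 + 7·3 = 51.

51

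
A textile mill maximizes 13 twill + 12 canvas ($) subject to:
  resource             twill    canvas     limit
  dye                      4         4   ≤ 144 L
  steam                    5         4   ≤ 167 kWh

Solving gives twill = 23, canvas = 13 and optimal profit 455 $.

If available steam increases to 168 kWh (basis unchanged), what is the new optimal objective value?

Check each constraint at x*: dye 144/144 (tight); steam 167/167 (tight).
From A_Bᵀ y = c: 4·y_dye + 5·y_steam = 13; 4·y_dye + 4·y_steam = 12.
Solving: y_dye = 2, y_steam = 1.
Δz = y_steam·Δb = 1 × (1) = 1, so new z* = 455 + 1 = 456.

456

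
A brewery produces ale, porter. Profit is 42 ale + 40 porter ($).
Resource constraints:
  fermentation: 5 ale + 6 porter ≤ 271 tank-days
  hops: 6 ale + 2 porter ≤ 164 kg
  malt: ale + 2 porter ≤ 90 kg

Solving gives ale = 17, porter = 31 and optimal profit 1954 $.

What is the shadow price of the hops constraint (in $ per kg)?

Check each constraint at x*: fermentation 271/271 (tight); hops 164/164 (tight); malt 79/90 (slack 11).
Slack constraints have shadow price 0 (complementary slackness).
From A_Bᵀ y = c: 5·y_fermentation + 6·y_hops = 42; 6·y_fermentation + 2·y_hops = 40.
Solving: y_fermentation = 6, y_hops = 2.
Shadow price of hops = 2.

2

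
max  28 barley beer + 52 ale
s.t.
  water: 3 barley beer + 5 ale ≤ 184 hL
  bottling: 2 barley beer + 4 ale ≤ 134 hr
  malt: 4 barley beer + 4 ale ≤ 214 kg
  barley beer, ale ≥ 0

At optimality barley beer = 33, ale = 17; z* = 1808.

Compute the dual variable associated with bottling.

Check each constraint at x*: water 184/184 (tight); bottling 134/134 (tight); malt 200/214 (slack 14).
Since malt is not tight, its dual is 0.
From A_Bᵀ y = c: 3·y_water + 2·y_bottling = 28; 5·y_water + 4·y_bottling = 52.
→ y_water = 4 and y_bottling = 8.
Shadow price of bottling = 8.

8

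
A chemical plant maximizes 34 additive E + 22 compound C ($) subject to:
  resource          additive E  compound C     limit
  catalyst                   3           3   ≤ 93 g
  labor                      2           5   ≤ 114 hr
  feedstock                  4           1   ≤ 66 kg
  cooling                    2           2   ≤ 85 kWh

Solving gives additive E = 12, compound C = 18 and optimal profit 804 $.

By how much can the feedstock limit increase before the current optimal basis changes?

6

Binding constraints: labor, feedstock. The basis is B = [[2,5],[4,1]] with det -18.
Per unit increase in feedstock, x* moves by d = (0.2778, -0.1111).
The basis stays optimal until catalyst becomes binding; allowable increase = 6 kg.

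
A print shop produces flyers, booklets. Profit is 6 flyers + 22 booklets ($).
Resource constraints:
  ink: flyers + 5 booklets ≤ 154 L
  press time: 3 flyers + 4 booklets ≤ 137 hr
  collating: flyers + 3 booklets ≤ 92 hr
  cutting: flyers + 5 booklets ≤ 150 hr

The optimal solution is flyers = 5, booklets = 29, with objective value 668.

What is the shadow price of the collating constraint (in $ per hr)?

4

At the optimum: ink uses 150 of 154 (slack = 4); press time uses 131 of 137 (slack = 6); collating uses 92 of 92 (binding); cutting uses 150 of 150 (binding).
By complementary slackness, y = 0 for the non-binding constraints.
The binding rows give the dual system: 1·y_collating + 1·y_cutting = 6 and 3·y_collating + 5·y_cutting = 22.
This yields shadow prices y_collating = 4, y_cutting = 2.
Shadow price of collating = 4.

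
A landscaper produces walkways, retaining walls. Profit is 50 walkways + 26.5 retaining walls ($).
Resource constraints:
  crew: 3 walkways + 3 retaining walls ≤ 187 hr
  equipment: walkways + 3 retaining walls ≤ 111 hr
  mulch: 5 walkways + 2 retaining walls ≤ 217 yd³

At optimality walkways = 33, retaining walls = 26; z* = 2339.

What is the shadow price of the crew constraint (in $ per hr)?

0

Binding: equipment and mulch. Non-binding: crew (10 unused).
By complementary slackness, y = 0 for the non-binding constraint.
From A_Bᵀ y = c: 1·y_equipment + 5·y_mulch = 50; 3·y_equipment + 2·y_mulch = 26.5.
Solving: y_equipment = 2.5, y_mulch = 9.5.
Shadow price of crew = 0.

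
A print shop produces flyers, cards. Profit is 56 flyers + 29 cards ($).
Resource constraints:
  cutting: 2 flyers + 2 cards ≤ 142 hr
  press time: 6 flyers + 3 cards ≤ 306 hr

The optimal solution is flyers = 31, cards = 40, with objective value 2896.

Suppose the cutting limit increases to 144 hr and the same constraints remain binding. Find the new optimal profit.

Both cutting and press time are binding at x*.
Dual feasibility on the basic columns requires 2·y_cutting + 6·y_press time = 56, 2·y_cutting + 3·y_press time = 29.
This yields shadow prices y_cutting = 1, y_press time = 9.
Δz = y_cutting·Δb = 1 × (2) = 2, so new z* = 2896 + 2 = 2898.

2898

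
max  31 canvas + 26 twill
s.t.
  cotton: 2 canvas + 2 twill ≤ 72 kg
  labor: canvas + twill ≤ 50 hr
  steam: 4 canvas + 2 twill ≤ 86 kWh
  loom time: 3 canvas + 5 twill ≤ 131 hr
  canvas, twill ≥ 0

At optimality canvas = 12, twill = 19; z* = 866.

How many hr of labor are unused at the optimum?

19

labor used = 1·12 + 1·19 = 31; slack = 50 − 31 = 19.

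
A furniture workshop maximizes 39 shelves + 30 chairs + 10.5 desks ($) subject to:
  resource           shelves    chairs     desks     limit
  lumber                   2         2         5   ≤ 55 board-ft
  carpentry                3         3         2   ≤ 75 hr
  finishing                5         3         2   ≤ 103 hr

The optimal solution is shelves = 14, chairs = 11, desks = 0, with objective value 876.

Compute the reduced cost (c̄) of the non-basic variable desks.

Check each constraint at x*: lumber 50/55 (slack 5); carpentry 75/75 (tight); finishing 103/103 (tight).
Slack constraints have shadow price 0 (complementary slackness).
From A_Bᵀ y = c: 3·y_carpentry + 5·y_finishing = 39; 3·y_carpentry + 3·y_finishing = 30.
This yields shadow prices y_carpentry = 5.5, y_finishing = 4.5.
Reduced cost of desks: c₃ − yᵀa₃ = 10.5 − (5.5·2 + 4.5·2) = 10.5 − 20 = -9.5.

-9.5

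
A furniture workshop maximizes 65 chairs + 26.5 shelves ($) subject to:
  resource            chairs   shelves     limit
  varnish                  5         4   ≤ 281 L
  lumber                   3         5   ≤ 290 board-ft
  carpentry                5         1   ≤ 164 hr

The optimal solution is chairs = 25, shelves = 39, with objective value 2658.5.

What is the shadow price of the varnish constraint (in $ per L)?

At the optimum: varnish uses 281 of 281 (binding); lumber uses 270 of 290 (slack = 20); carpentry uses 164 of 164 (binding).
By complementary slackness, y = 0 for the non-binding constraint.
From A_Bᵀ y = c: 5·y_varnish + 5·y_carpentry = 65; 4·y_varnish + 1·y_carpentry = 26.5.
Solving: y_varnish = 4.5, y_carpentry = 8.5.
Shadow price of varnish = 4.5.

4.5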